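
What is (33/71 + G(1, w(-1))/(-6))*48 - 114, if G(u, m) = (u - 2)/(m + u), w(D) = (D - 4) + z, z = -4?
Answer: -6581/71 ≈ -92.690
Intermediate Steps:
w(D) = -8 + D (w(D) = (D - 4) - 4 = (-4 + D) - 4 = -8 + D)
G(u, m) = (-2 + u)/(m + u)
(33/71 + G(1, w(-1))/(-6))*48 - 114 = (33/71 + ((-2 + 1)/((-8 - 1) + 1))/(-6))*48 - 114 = (33*(1/71) + (-1/(-9 + 1))*(-⅙))*48 - 114 = (33/71 + (-1/(-8))*(-⅙))*48 - 114 = (33/71 - ⅛*(-1)*(-⅙))*48 - 114 = (33/71 + (⅛)*(-⅙))*48 - 114 = (33/71 - 1/48)*48 - 114 = (1513/3408)*48 - 114 = 1513/71 - 114 = -6581/71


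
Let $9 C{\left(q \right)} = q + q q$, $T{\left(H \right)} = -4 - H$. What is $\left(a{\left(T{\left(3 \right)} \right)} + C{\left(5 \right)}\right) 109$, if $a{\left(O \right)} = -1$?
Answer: $\frac{763}{3} \approx 254.33$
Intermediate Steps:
$C{\left(q \right)} = \frac{q}{9} + \frac{q^{2}}{9}$ ($C{\left(q \right)} = \frac{q + q q}{9} = \frac{q + q^{2}}{9} = \frac{q}{9} + \frac{q^{2}}{9}$)
$\left(a{\left(T{\left(3 \right)} \right)} + C{\left(5 \right)}\right) 109 = \left(-1 + \frac{1}{9} \cdot 5 \left(1 + 5\right)\right) 109 = \left(-1 + \frac{1}{9} \cdot 5 \cdot 6\right) 109 = \left(-1 + \frac{10}{3}\right) 109 = \frac{7}{3} \cdot 109 = \frac{763}{3}$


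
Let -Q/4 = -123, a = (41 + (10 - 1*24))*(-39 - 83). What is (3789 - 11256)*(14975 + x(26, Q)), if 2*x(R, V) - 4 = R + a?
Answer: -99632181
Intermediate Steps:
a = -3294 (a = (41 + (10 - 24))*(-122) = (41 - 14)*(-122) = 27*(-122) = -3294)
Q = 492 (Q = -4*(-123) = 492)
x(R, V) = -1645 + R/2 (x(R, V) = 2 + (R - 3294)/2 = 2 + (-3294 + R)/2 = 2 + (-1647 + R/2) = -1645 + R/2)
(3789 - 11256)*(14975 + x(26, Q)) = (3789 - 11256)*(14975 + (-1645 + (1/2)*26)) = -7467*(14975 + (-1645 + 13)) = -7467*(14975 - 1632) = -7467*13343 = -99632181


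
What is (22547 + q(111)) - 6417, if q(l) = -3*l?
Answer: 15797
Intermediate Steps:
(22547 + q(111)) - 6417 = (22547 - 3*111) - 6417 = (22547 - 333) - 6417 = 22214 - 6417 = 15797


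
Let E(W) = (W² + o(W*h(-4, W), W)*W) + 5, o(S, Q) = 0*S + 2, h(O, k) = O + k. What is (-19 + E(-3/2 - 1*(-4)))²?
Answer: 121/16 ≈ 7.5625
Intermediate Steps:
o(S, Q) = 2 (o(S, Q) = 0 + 2 = 2)
E(W) = 5 + W² + 2*W (E(W) = (W² + 2*W) + 5 = 5 + W² + 2*W)
(-19 + E(-3/2 - 1*(-4)))² = (-19 + (5 + (-3/2 - 1*(-4))² + 2*(-3/2 - 1*(-4))))² = (-19 + (5 + (-3*½ + 4)² + 2*(-3*½ + 4)))² = (-19 + (5 + (-3/2 + 4)² + 2*(-3/2 + 4)))² = (-19 + (5 + (5/2)² + 2*(5/2)))² = (-19 + (5 + 25/4 + 5))² = (-19 + 65/4)² = (-11/4)² = 121/16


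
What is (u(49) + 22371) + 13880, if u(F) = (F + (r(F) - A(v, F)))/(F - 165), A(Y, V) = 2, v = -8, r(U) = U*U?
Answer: 1050667/29 ≈ 36230.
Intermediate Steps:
r(U) = U²
u(F) = (-2 + F + F²)/(-165 + F) (u(F) = (F + (F² - 1*2))/(F - 165) = (F + (F² - 2))/(-165 + F) = (F + (-2 + F²))/(-165 + F) = (-2 + F + F²)/(-165 + F))
(u(49) + 22371) + 13880 = ((-2 + 49 + 49²)/(-165 + 49) + 22371) + 13880 = ((-2 + 49 + 2401)/(-116) + 22371) + 13880 = (-1/116*2448 + 22371) + 13880 = (-612/29 + 22371) + 13880 = 648147/29 + 13880 = 1050667/29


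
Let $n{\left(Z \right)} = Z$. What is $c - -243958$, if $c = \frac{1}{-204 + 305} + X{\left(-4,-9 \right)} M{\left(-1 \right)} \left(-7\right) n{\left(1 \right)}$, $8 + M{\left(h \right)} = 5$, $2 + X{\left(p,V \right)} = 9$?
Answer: $\frac{24654606}{101} \approx 2.4411 \cdot 10^{5}$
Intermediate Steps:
$X{\left(p,V \right)} = 7$ ($X{\left(p,V \right)} = -2 + 9 = 7$)
$M{\left(h \right)} = -3$ ($M{\left(h \right)} = -8 + 5 = -3$)
$c = \frac{14848}{101}$ ($c = \frac{1}{-204 + 305} + 7 \left(-3\right) \left(-7\right) 1 = \frac{1}{101} + 7 \cdot 21 \cdot 1 = \frac{1}{101} + 7 \cdot 21 = \frac{1}{101} + 147 = \frac{14848}{101} \approx 147.01$)
$c - -243958 = \frac{14848}{101} - -243958 = \frac{14848}{101} + 243958 = \frac{24654606}{101}$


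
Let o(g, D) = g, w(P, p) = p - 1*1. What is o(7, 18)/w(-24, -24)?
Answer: -7/25 ≈ -0.28000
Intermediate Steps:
w(P, p) = -1 + p (w(P, p) = p - 1 = -1 + p)
o(7, 18)/w(-24, -24) = 7/(-1 - 24) = 7/(-25) = 7*(-1/25) = -7/25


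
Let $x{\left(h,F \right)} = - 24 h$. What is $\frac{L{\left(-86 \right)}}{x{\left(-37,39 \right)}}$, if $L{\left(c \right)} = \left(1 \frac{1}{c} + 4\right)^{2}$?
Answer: $\frac{117649}{6567648} \approx 0.017913$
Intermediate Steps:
$L{\left(c \right)} = \left(4 + \frac{1}{c}\right)^{2}$ ($L{\left(c \right)} = \left(\frac{1}{c} + 4\right)^{2} = \left(4 + \frac{1}{c}\right)^{2}$)
$\frac{L{\left(-86 \right)}}{x{\left(-37,39 \right)}} = \frac{\frac{1}{7396} \left(1 + 4 \left(-86\right)\right)^{2}}{\left(-24\right) \left(-37\right)} = \frac{\frac{1}{7396} \left(1 - 344\right)^{2}}{888} = \frac{\left(-343\right)^{2}}{7396} \cdot \frac{1}{888} = \frac{1}{7396} \cdot 117649 \cdot \frac{1}{888} = \frac{117649}{7396} \cdot \frac{1}{888} = \frac{117649}{6567648}$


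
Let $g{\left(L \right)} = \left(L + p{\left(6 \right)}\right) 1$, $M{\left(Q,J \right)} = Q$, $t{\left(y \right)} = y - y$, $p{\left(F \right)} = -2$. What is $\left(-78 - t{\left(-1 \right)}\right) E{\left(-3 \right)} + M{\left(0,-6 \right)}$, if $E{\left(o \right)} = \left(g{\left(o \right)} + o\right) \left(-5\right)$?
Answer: $-3120$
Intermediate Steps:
$t{\left(y \right)} = 0$
$g{\left(L \right)} = -2 + L$ ($g{\left(L \right)} = \left(L - 2\right) 1 = \left(-2 + L\right) 1 = -2 + L$)
$E{\left(o \right)} = 10 - 10 o$ ($E{\left(o \right)} = \left(\left(-2 + o\right) + o\right) \left(-5\right) = \left(-2 + 2 o\right) \left(-5\right) = 10 - 10 o$)
$\left(-78 - t{\left(-1 \right)}\right) E{\left(-3 \right)} + M{\left(0,-6 \right)} = \left(-78 - 0\right) \left(10 - -30\right) + 0 = \left(-78 + 0\right) \left(10 + 30\right) + 0 = \left(-78\right) 40 + 0 = -3120 + 0 = -3120$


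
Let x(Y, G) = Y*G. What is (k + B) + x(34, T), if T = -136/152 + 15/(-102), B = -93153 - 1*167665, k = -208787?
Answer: -8923168/19 ≈ -4.6964e+5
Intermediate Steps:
B = -260818 (B = -93153 - 167665 = -260818)
T = -673/646 (T = -136*1/152 + 15*(-1/102) = -17/19 - 5/34 = -673/646 ≈ -1.0418)
x(Y, G) = G*Y
(k + B) + x(34, T) = (-208787 - 260818) - 673/646*34 = -469605 - 673/19 = -8923168/19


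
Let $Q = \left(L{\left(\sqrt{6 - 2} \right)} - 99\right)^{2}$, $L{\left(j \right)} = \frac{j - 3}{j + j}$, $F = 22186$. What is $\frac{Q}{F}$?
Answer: $\frac{157609}{354976} \approx 0.444$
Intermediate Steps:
$L{\left(j \right)} = \frac{-3 + j}{2 j}$
$Q = \frac{157609}{16}$ ($Q = \left(\frac{-3 + \sqrt{6 - 2}}{2 \sqrt{6 - 2}} - 99\right)^{2} = \left(\frac{-3 + \sqrt{4}}{2 \sqrt{4}} - 99\right)^{2} = \left(\frac{-3 + 2}{2 \cdot 2} - 99\right)^{2} = \left(\frac{1}{2} \cdot \frac{1}{2} \left(-1\right) - 99\right)^{2} = \left(- \frac{1}{4} - 99\right)^{2} = \left(- \frac{397}{4}\right)^{2} = \frac{157609}{16} \approx 9850.6$)
$\frac{Q}{F} = \frac{157609}{16 \cdot 22186} = \frac{157609}{16} \cdot \frac{1}{22186} = \frac{157609}{354976}$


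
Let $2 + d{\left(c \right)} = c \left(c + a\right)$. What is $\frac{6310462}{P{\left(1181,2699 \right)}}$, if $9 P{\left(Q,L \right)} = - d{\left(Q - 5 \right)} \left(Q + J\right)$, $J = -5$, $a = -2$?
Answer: $- \frac{9465693}{270601912} \approx -0.03498$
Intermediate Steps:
$d{\left(c \right)} = -2 + c \left(-2 + c\right)$ ($d{\left(c \right)} = -2 + c \left(c - 2\right) = -2 + c \left(-2 + c\right)$)
$P{\left(Q,L \right)} = \frac{\left(-5 + Q\right) \left(-8 - \left(-5 + Q\right)^{2} + 2 Q\right)}{9}$ ($P{\left(Q,L \right)} = \frac{- (-2 + \left(Q - 5\right)^{2} - 2 \left(Q - 5\right)) \left(Q - 5\right)}{9} = \frac{- (-2 + \left(Q - 5\right)^{2} - 2 \left(Q - 5\right)) \left(-5 + Q\right)}{9} = \frac{- (-2 + \left(-5 + Q\right)^{2} - 2 \left(-5 + Q\right)) \left(-5 + Q\right)}{9} = \frac{- (-2 + \left(-5 + Q\right)^{2} - \left(-10 + 2 Q\right)) \left(-5 + Q\right)}{9} = \frac{- (8 + \left(-5 + Q\right)^{2} - 2 Q) \left(-5 + Q\right)}{9} = \frac{\left(-8 - \left(-5 + Q\right)^{2} + 2 Q\right) \left(-5 + Q\right)}{9} = \frac{\left(-5 + Q\right) \left(-8 - \left(-5 + Q\right)^{2} + 2 Q\right)}{9}$)
$\frac{6310462}{P{\left(1181,2699 \right)}} = \frac{6310462}{\frac{1}{9} \left(-5 + 1181\right) \left(-8 - \left(-5 + 1181\right)^{2} + 2 \cdot 1181\right)} = \frac{6310462}{\frac{1}{9} \cdot 1176 \left(-8 - 1176^{2} + 2362\right)} = \frac{6310462}{\frac{1}{9} \cdot 1176 \left(-8 - 1382976 + 2362\right)} = \frac{6310462}{\frac{1}{9} \cdot 1176 \left(-1380622\right)} = \frac{6310462}{- \frac{541203824}{3}} = 6310462 \left(- \frac{3}{541203824}\right) = - \frac{9465693}{270601912}$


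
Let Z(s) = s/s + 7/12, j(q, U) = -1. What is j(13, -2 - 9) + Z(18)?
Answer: 7/12 ≈ 0.58333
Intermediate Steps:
Z(s) = 19/12 (Z(s) = 1 + 7*(1/12) = 1 + 7/12 = 19/12)
j(13, -2 - 9) + Z(18) = -1 + 19/12 = 7/12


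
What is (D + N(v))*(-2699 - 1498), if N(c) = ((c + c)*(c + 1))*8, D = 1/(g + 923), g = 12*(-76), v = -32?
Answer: -732766821/11 ≈ -6.6615e+7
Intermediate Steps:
g = -912
D = 1/11 (D = 1/(-912 + 923) = 1/11 ≈ 0.090909)
N(c) = 16*c*(1 + c) (N(c) = ((2*c)*(1 + c))*8 = (2*c*(1 + c))*8 = 16*c*(1 + c))
(D + N(v))*(-2699 - 1498) = (1/11 + 16*(-32)*(1 - 32))*(-2699 - 1498) = (1/11 + 16*(-32)*(-31))*(-4197) = (1/11 + 15872)*(-4197) = (174593/11)*(-4197) = -732766821/11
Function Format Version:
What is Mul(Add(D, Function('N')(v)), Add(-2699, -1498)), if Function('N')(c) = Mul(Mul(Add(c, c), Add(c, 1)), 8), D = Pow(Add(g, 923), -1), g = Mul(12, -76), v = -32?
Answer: Rational(-732766821, 11) ≈ -6.6615e+7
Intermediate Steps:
g = -912
D = Rational(1, 11) (D = Pow(Add(-912, 923), -1) = Pow(11, -1) = Rational(1, 11) ≈ 0.090909)
Function('N')(c) = Mul(16, c, Add(1, c)) (Function('N')(c) = Mul(Mul(Mul(2, c), Add(1, c)), 8) = Mul(Mul(2, c, Add(1, c)), 8) = Mul(16, c, Add(1, c)))
Mul(Add(D, Function('N')(v)), Add(-2699, -1498)) = Mul(Add(Rational(1, 11), Mul(16, -32, Add(1, -32))), Add(-2699, -1498)) = Mul(Add(Rational(1, 11), Mul(16, -32, -31)), -4197) = Mul(Add(Rational(1, 11), 15872), -4197) = Mul(Rational(174593, 11), -4197) = Rational(-732766821, 11)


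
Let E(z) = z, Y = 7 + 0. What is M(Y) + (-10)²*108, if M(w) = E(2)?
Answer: 10802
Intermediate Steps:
Y = 7
M(w) = 2
M(Y) + (-10)²*108 = 2 + (-10)²*108 = 2 + 100*108 = 2 + 10800 = 10802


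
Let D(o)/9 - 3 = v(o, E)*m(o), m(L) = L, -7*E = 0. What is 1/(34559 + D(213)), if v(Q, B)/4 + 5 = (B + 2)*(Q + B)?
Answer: 1/3262814 ≈ 3.0648e-7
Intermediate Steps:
E = 0 (E = -⅐*0 = 0)
v(Q, B) = -20 + 4*(2 + B)*(B + Q) (v(Q, B) = -20 + 4*((B + 2)*(Q + B)) = -20 + 4*((2 + B)*(B + Q)) = -20 + 4*(2 + B)*(B + Q))
D(o) = 27 + 9*o*(-20 + 8*o) (D(o) = 27 + 9*((-20 + 4*0² + 8*0 + 8*o + 4*0*o)*o) = 27 + 9*((-20 + 4*0 + 0 + 8*o + 0)*o) = 27 + 9*((-20 + 0 + 0 + 8*o + 0)*o) = 27 + 9*((-20 + 8*o)*o) = 27 + 9*(o*(-20 + 8*o)) = 27 + 9*o*(-20 + 8*o))
1/(34559 + D(213)) = 1/(34559 + (27 - 180*213 + 72*213²)) = 1/(34559 + (27 - 38340 + 72*45369)) = 1/(34559 + (27 - 38340 + 3266568)) = 1/(34559 + 3228255) = 1/3262814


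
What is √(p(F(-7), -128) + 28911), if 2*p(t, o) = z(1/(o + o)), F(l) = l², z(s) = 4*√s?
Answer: √(462576 + 2*I)/4 ≈ 170.03 + 0.00036758*I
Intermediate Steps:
p(t, o) = √2*√(1/o) (p(t, o) = (4*√(1/(o + o)))/2 = (4*√(1/(2*o)))/2 = (4*(√2*√(1/o)/2))/2 = (2*√2*√(1/o))/2 = √2*√(1/o))
√(p(F(-7), -128) + 28911) = √(√2*√(1/(-128)) + 28911) = √(√2*√(-1/128) + 28911) = √(√2*(I*√2/16) + 28911) = √(I/8 + 28911) = √(28911 + I/8)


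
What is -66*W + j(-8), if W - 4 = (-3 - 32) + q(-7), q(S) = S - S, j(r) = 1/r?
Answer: 16367/8 ≈ 2045.9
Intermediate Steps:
q(S) = 0
W = -31 (W = 4 + ((-3 - 32) + 0) = 4 + (-35 + 0) = 4 - 35 = -31)
-66*W + j(-8) = -66*(-31) + 1/(-8) = 2046 - ⅛ = 16367/8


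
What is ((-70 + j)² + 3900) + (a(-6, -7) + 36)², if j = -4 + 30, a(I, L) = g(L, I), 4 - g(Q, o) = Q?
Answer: 8045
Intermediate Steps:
g(Q, o) = 4 - Q
a(I, L) = 4 - L
j = 26
((-70 + j)² + 3900) + (a(-6, -7) + 36)² = ((-70 + 26)² + 3900) + ((4 - 1*(-7)) + 36)² = ((-44)² + 3900) + ((4 + 7) + 36)² = (1936 + 3900) + (11 + 36)² = 5836 + 47² = 5836 + 2209 = 8045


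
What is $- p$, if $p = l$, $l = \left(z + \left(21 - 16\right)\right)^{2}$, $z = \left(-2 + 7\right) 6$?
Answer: $-1225$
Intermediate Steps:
$z = 30$ ($z = 5 \cdot 6 = 30$)
$l = 1225$ ($l = \left(30 + \left(21 - 16\right)\right)^{2} = \left(30 + 5\right)^{2} = 35^{2} = 1225$)
$p = 1225$
$- p = \left(-1\right) 1225 = -1225$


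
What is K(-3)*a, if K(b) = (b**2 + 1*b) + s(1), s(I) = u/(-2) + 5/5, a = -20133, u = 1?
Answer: -261729/2 ≈ -1.3086e+5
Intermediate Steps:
s(I) = 1/2 (s(I) = 1/(-2) + 5/5 = 1*(-1/2) + 5*(1/5) = -1/2 + 1 = 1/2)
K(b) = 1/2 + b + b**2 (K(b) = (b**2 + 1*b) + 1/2 = (b**2 + b) + 1/2 = (b + b**2) + 1/2 = 1/2 + b + b**2)
K(-3)*a = (1/2 - 3 + (-3)**2)*(-20133) = (1/2 - 3 + 9)*(-20133) = (13/2)*(-20133) = -261729/2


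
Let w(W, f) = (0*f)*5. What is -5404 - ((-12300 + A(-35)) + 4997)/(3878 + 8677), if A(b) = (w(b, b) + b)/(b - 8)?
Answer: -2917116466/539865 ≈ -5403.4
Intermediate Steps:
w(W, f) = 0 (w(W, f) = 0*5 = 0)
A(b) = b/(-8 + b) (A(b) = (0 + b)/(b - 8) = b/(-8 + b))
-5404 - ((-12300 + A(-35)) + 4997)/(3878 + 8677) = -5404 - ((-12300 - 35/(-8 - 35)) + 4997)/(3878 + 8677) = -5404 - ((-12300 - 35/(-43)) + 4997)/12555 = -5404 - ((-12300 - 35*(-1/43)) + 4997)/12555 = -5404 - ((-12300 + 35/43) + 4997)/12555 = -5404 - (-528865/43 + 4997)/12555 = -5404 - (-313994)/(43*12555) = -5404 - 1*(-313994/539865) = -5404 + 313994/539865 = -2917116466/539865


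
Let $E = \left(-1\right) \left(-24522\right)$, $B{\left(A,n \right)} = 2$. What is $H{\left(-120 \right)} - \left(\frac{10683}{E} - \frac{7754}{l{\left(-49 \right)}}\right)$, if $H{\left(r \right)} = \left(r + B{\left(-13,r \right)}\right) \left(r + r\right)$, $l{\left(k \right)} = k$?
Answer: $\frac{11279340635}{400526} \approx 28161.0$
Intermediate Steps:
$E = 24522$
$H{\left(r \right)} = 2 r \left(2 + r\right)$ ($H{\left(r \right)} = \left(r + 2\right) \left(r + r\right) = \left(2 + r\right) 2 r = 2 r \left(2 + r\right)$)
$H{\left(-120 \right)} - \left(\frac{10683}{E} - \frac{7754}{l{\left(-49 \right)}}\right) = 2 \left(-120\right) \left(2 - 120\right) - \left(\frac{10683}{24522} - \frac{7754}{-49}\right) = 2 \left(-120\right) \left(-118\right) - \left(10683 \cdot \frac{1}{24522} - - \frac{7754}{49}\right) = 28320 - \left(\frac{3561}{8174} + \frac{7754}{49}\right) = 28320 - \frac{63555685}{400526} = \frac{11279340635}{400526}$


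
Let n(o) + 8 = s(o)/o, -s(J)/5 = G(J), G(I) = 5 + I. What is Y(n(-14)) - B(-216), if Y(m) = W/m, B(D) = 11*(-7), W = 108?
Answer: 10577/157 ≈ 67.369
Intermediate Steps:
s(J) = -25 - 5*J (s(J) = -5*(5 + J) = -25 - 5*J)
B(D) = -77
n(o) = -8 + (-25 - 5*o)/o
Y(m) = 108/m
Y(n(-14)) - B(-216) = 108/(-13 - 25/(-14)) - 1*(-77) = 108/(-13 - 25*(-1/14)) + 77 = 108/(-13 + 25/14) + 77 = 108/(-157/14) + 77 = 108*(-14/157) + 77 = -1512/157 + 77 = 10577/157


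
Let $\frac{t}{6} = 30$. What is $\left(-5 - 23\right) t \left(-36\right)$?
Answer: $181440$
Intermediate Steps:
$t = 180$ ($t = 6 \cdot 30 = 180$)
$\left(-5 - 23\right) t \left(-36\right) = \left(-5 - 23\right) 180 \left(-36\right) = \left(-28\right) 180 \left(-36\right) = \left(-5040\right) \left(-36\right) = 181440$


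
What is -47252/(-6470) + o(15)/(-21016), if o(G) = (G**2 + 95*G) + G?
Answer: 13273993/1837480 ≈ 7.2240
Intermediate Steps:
o(G) = G**2 + 96*G
-47252/(-6470) + o(15)/(-21016) = -47252/(-6470) + (15*(96 + 15))/(-21016) = -47252*(-1/6470) + (15*111)*(-1/21016) = 23626/3235 + 1665*(-1/21016) = 23626/3235 - 45/568 = 13273993/1837480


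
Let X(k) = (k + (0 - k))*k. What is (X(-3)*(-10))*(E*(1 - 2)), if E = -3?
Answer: 0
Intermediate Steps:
X(k) = 0 (X(k) = (k - k)*k = 0*k = 0)
(X(-3)*(-10))*(E*(1 - 2)) = (0*(-10))*(-3*(1 - 2)) = 0*(-3*(-1)) = 0*3 = 0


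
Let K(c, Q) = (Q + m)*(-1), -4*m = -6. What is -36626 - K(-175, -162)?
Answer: -73573/2 ≈ -36787.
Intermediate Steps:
m = 3/2 (m = -¼*(-6) = 3/2 ≈ 1.5000)
K(c, Q) = -3/2 - Q (K(c, Q) = (Q + 3/2)*(-1) = (3/2 + Q)*(-1) = -3/2 - Q)
-36626 - K(-175, -162) = -36626 - (-3/2 - 1*(-162)) = -36626 - (-3/2 + 162) = -36626 - 1*321/2 = -36626 - 321/2 = -73573/2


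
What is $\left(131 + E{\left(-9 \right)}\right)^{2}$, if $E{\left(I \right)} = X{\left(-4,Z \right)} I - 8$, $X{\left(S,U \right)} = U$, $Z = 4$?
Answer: $7569$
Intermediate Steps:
$E{\left(I \right)} = -8 + 4 I$ ($E{\left(I \right)} = 4 I - 8 = -8 + 4 I$)
$\left(131 + E{\left(-9 \right)}\right)^{2} = \left(131 + \left(-8 + 4 \left(-9\right)\right)\right)^{2} = \left(131 - 44\right)^{2} = 87^{2} = 7569$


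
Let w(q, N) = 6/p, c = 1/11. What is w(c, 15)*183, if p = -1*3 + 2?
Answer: -1098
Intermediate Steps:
p = -1 (p = -3 + 2 = -1)
c = 1/11 ≈ 0.090909
w(q, N) = -6 (w(q, N) = 6/(-1) = 6*(-1) = -6)
w(c, 15)*183 = -6*183 = -1098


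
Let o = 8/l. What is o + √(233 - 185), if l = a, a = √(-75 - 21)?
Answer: 4*√3 - I*√6/3 ≈ 6.9282 - 0.8165*I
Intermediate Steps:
a = 4*I*√6 (a = √(-96) = 4*I*√6 ≈ 9.798*I)
l = 4*I*√6 ≈ 9.798*I
o = -I*√6/3 (o = 8/((4*I*√6)) = 8*(-I*√6/24) = -I*√6/3 ≈ -0.8165*I)
o + √(233 - 185) = -I*√6/3 + √(233 - 185) = -I*√6/3 + √48 = -I*√6/3 + 4*√3 = 4*√3 - I*√6/3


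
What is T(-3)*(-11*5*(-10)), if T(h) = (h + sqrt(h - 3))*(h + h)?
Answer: 9900 - 3300*I*sqrt(6) ≈ 9900.0 - 8083.3*I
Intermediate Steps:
T(h) = 2*h*(h + sqrt(-3 + h)) (T(h) = (h + sqrt(-3 + h))*(2*h) = 2*h*(h + sqrt(-3 + h)))
T(-3)*(-11*5*(-10)) = (2*(-3)*(-3 + sqrt(-3 - 3)))*(-11*5*(-10)) = (2*(-3)*(-3 + sqrt(-6)))*(-55*(-10)) = (2*(-3)*(-3 + I*sqrt(6)))*550 = (18 - 6*I*sqrt(6))*550 = 9900 - 3300*I*sqrt(6)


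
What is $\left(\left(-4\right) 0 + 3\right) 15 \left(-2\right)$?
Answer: $-90$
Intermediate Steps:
$\left(\left(-4\right) 0 + 3\right) 15 \left(-2\right) = \left(0 + 3\right) 15 \left(-2\right) = 3 \cdot 15 \left(-2\right) = 45 \left(-2\right) = -90$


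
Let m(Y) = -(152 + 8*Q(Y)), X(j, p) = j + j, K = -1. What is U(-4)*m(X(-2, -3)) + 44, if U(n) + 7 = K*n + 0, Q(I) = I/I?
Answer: 524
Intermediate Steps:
X(j, p) = 2*j
Q(I) = 1
U(n) = -7 - n (U(n) = -7 + (-n + 0) = -7 - n)
m(Y) = -160 (m(Y) = -8/(1/(19 + 1)) = -8/(1/20) = -8/1/20 = -8*20 = -160)
U(-4)*m(X(-2, -3)) + 44 = (-7 - 1*(-4))*(-160) + 44 = (-7 + 4)*(-160) + 44 = -3*(-160) + 44 = 480 + 44 = 524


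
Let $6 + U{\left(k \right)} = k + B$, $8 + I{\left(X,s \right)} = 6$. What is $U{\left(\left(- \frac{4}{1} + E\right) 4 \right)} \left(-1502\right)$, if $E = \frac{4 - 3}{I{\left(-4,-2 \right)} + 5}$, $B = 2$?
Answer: $\frac{84112}{3} \approx 28037.0$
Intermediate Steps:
$I{\left(X,s \right)} = -2$ ($I{\left(X,s \right)} = -8 + 6 = -2$)
$E = \frac{1}{3}$ ($E = \frac{4 - 3}{-2 + 5} = 1 \cdot \frac{1}{3} = \frac{1}{3} \approx 0.33333$)
$U{\left(k \right)} = -4 + k$ ($U{\left(k \right)} = -6 + \left(k + 2\right) = -6 + \left(2 + k\right) = -4 + k$)
$U{\left(\left(- \frac{4}{1} + E\right) 4 \right)} \left(-1502\right) = \left(-4 + \left(- \frac{4}{1} + \frac{1}{3}\right) 4\right) \left(-1502\right) = \left(-4 + \left(\left(-4\right) 1 + \frac{1}{3}\right) 4\right) \left(-1502\right) = \left(-4 + \left(-4 + \frac{1}{3}\right) 4\right) \left(-1502\right) = \left(-4 - \frac{44}{3}\right) \left(-1502\right) = \left(- \frac{56}{3}\right) \left(-1502\right) = \frac{84112}{3}$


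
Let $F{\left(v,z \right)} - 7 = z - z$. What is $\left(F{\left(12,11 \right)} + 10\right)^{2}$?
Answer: $289$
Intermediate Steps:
$F{\left(v,z \right)} = 7$ ($F{\left(v,z \right)} = 7 + \left(z - z\right) = 7 + 0 = 7$)
$\left(F{\left(12,11 \right)} + 10\right)^{2} = \left(7 + 10\right)^{2} = 17^{2} = 289$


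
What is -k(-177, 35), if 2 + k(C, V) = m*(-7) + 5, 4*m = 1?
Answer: -5/4 ≈ -1.2500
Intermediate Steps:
m = ¼ (m = (¼)*1 = ¼ ≈ 0.25000)
k(C, V) = 5/4 (k(C, V) = -2 + ((¼)*(-7) + 5) = -2 + (-7/4 + 5) = -2 + 13/4 = 5/4)
-k(-177, 35) = -1*5/4 = -5/4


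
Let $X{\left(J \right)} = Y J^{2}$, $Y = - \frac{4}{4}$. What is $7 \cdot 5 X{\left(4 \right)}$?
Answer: $-560$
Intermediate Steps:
$Y = -1$ ($Y = - \frac{4}{4} = \left(-1\right) 1 = -1$)
$X{\left(J \right)} = - J^{2}$
$7 \cdot 5 X{\left(4 \right)} = 7 \cdot 5 \left(- 4^{2}\right) = 35 \left(\left(-1\right) 16\right) = 35 \left(-16\right) = -560$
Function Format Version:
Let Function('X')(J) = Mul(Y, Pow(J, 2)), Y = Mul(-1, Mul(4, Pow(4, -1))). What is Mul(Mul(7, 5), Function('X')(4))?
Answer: -560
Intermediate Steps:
Y = -1 (Y = Mul(-1, Mul(4, Rational(1, 4))) = Mul(-1, 1) = -1)
Function('X')(J) = Mul(-1, Pow(J, 2))
Mul(Mul(7, 5), Function('X')(4)) = Mul(Mul(7, 5), Mul(-1, Pow(4, 2))) = Mul(35, Mul(-1, 16)) = Mul(35, -16) = -560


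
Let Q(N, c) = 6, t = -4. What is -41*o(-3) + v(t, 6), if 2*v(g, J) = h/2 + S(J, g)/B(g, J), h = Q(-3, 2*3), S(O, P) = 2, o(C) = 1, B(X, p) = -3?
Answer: -239/6 ≈ -39.833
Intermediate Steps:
h = 6
v(g, J) = 7/6 (v(g, J) = (6/2 + 2/(-3))/2 = (6*(1/2) + 2*(-1/3))/2 = (3 - 2/3)/2 = (1/2)*(7/3) = 7/6)
-41*o(-3) + v(t, 6) = -41*1 + 7/6 = -41 + 7/6 = -239/6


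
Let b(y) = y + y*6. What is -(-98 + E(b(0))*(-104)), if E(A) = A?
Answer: 98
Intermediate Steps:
b(y) = 7*y (b(y) = y + 6*y = 7*y)
-(-98 + E(b(0))*(-104)) = -(-98 + (7*0)*(-104)) = -(-98 + 0*(-104)) = -(-98 + 0) = -1*(-98) = 98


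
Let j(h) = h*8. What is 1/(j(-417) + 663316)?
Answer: 1/659980 ≈ 1.5152e-6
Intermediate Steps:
j(h) = 8*h
1/(j(-417) + 663316) = 1/(8*(-417) + 663316) = 1/(-3336 + 663316) = 1/659980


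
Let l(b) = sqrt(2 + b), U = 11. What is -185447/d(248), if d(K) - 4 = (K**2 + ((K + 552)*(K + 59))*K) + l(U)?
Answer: -11306760707676/3717378457614851 + 185447*sqrt(13)/3717378457614851 ≈ -0.0030416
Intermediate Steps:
d(K) = 4 + sqrt(13) + K**2 + K*(59 + K)*(552 + K) (d(K) = 4 + ((K**2 + ((K + 552)*(K + 59))*K) + sqrt(2 + 11)) = 4 + ((K**2 + ((552 + K)*(59 + K))*K) + sqrt(13)) = 4 + ((K**2 + ((59 + K)*(552 + K))*K) + sqrt(13)) = 4 + ((K**2 + K*(59 + K)*(552 + K)) + sqrt(13)) = 4 + (sqrt(13) + K**2 + K*(59 + K)*(552 + K)) = 4 + sqrt(13) + K**2 + K*(59 + K)*(552 + K))
-185447/d(248) = -185447/(4 + sqrt(13) + 248**3 + 612*248**2 + 32568*248) = -185447/(4 + sqrt(13) + 15252992 + 612*61504 + 8076864) = -185447/(4 + sqrt(13) + 15252992 + 37640448 + 8076864) = -185447/(60970308 + sqrt(13))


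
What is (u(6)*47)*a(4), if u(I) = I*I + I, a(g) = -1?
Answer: -1974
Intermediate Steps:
u(I) = I + I² (u(I) = I² + I = I + I²)
(u(6)*47)*a(4) = ((6*(1 + 6))*47)*(-1) = ((6*7)*47)*(-1) = (42*47)*(-1) = 1974*(-1) = -1974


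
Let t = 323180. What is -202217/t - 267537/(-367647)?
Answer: 4039378087/39605385820 ≈ 0.10199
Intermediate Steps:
-202217/t - 267537/(-367647) = -202217/323180 - 267537/(-367647) = -202217*1/323180 - 267537*(-1/367647) = -202217/323180 + 89179/122549 = 4039378087/39605385820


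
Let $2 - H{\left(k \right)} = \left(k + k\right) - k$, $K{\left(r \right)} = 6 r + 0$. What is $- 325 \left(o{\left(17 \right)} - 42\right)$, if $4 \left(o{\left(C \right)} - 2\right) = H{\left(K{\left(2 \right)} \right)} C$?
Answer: $\frac{53625}{2} \approx 26813.0$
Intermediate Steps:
$K{\left(r \right)} = 6 r$
$H{\left(k \right)} = 2 - k$ ($H{\left(k \right)} = 2 - \left(\left(k + k\right) - k\right) = 2 - \left(2 k - k\right) = 2 - k$)
$o{\left(C \right)} = 2 - \frac{5 C}{2}$ ($o{\left(C \right)} = 2 + \frac{\left(2 - 6 \cdot 2\right) C}{4} = 2 + \frac{\left(2 - 12\right) C}{4} = 2 + \frac{\left(-10\right) C}{4} = 2 - \frac{5 C}{2}$)
$- 325 \left(o{\left(17 \right)} - 42\right) = - 325 \left(\left(2 - \frac{85}{2}\right) - 42\right) = - 325 \left(- \frac{81}{2} - 42\right) = \left(-325\right) \left(- \frac{165}{2}\right) = \frac{53625}{2}$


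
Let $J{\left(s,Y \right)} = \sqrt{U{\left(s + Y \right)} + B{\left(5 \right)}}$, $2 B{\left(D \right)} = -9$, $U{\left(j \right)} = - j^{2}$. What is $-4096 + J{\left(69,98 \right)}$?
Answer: $-4096 + \frac{i \sqrt{111574}}{2} \approx -4096.0 + 167.01 i$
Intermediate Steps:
$B{\left(D \right)} = - \frac{9}{2}$ ($B{\left(D \right)} = \frac{1}{2} \left(-9\right) = - \frac{9}{2}$)
$J{\left(s,Y \right)} = \sqrt{- \frac{9}{2} - \left(Y + s\right)^{2}}$ ($J{\left(s,Y \right)} = \sqrt{- \left(s + Y\right)^{2} - \frac{9}{2}} = \sqrt{- \left(Y + s\right)^{2} - \frac{9}{2}} = \sqrt{- \frac{9}{2} - \left(Y + s\right)^{2}}$)
$-4096 + J{\left(69,98 \right)} = -4096 + \frac{\sqrt{-18 - 4 \left(98 + 69\right)^{2}}}{2} = -4096 + \frac{\sqrt{-18 - 4 \cdot 167^{2}}}{2} = -4096 + \frac{\sqrt{-18 - 111556}}{2} = -4096 + \frac{\sqrt{-111574}}{2} = -4096 + \frac{i \sqrt{111574}}{2}$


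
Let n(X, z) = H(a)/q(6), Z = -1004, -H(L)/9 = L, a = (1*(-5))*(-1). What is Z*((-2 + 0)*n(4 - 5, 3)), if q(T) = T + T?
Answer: -7530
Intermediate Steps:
q(T) = 2*T
a = 5 (a = -5*(-1) = 5)
H(L) = -9*L
n(X, z) = -15/4 (n(X, z) = (-9*5)/((2*6)) = -45/12 = -45*1/12 = -15/4)
Z*((-2 + 0)*n(4 - 5, 3)) = -1004*(-2 + 0)*(-15)/4 = -(-2008)*(-15)/4 = -1004*15/2 = -7530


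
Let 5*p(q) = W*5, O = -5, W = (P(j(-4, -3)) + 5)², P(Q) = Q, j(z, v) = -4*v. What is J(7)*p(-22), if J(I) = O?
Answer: -1445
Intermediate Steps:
W = 289 (W = (-4*(-3) + 5)² = (12 + 5)² = 17² = 289)
J(I) = -5
p(q) = 289 (p(q) = (289*5)/5 = (⅕)*1445 = 289)
J(7)*p(-22) = -5*289 = -1445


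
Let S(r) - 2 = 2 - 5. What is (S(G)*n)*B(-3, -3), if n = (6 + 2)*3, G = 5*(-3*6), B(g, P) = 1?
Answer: -24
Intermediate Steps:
G = -90 (G = 5*(-18) = -90)
n = 24 (n = 8*3 = 24)
S(r) = -1 (S(r) = 2 + (2 - 5) = 2 - 3 = -1)
(S(G)*n)*B(-3, -3) = -1*24*1 = -24*1 = -24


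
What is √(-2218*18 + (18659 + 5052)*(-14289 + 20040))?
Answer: 3*√15146893 ≈ 11676.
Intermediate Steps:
√(-2218*18 + (18659 + 5052)*(-14289 + 20040)) = √(-39924 + 23711*5751) = √(-39924 + 136361961) = √136322037 = 3*√15146893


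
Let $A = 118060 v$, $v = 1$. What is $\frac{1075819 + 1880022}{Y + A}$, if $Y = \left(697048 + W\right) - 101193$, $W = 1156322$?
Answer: $\frac{2955841}{1870237} \approx 1.5805$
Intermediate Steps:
$Y = 1752177$ ($Y = \left(697048 + 1156322\right) - 101193 = 1853370 - 101193 = 1752177$)
$A = 118060$ ($A = 118060 \cdot 1 = 118060$)
$\frac{1075819 + 1880022}{Y + A} = \frac{1075819 + 1880022}{1752177 + 118060} = \frac{2955841}{1870237}$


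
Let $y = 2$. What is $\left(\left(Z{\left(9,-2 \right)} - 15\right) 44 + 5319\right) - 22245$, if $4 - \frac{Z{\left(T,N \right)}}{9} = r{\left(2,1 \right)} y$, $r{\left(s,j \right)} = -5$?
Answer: $-12042$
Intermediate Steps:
$Z{\left(T,N \right)} = 126$ ($Z{\left(T,N \right)} = 36 - 9 \left(\left(-5\right) 2\right) = 36 - -90 = 36 + 90 = 126$)
$\left(\left(Z{\left(9,-2 \right)} - 15\right) 44 + 5319\right) - 22245 = \left(\left(126 - 15\right) 44 + 5319\right) - 22245 = \left(111 \cdot 44 + 5319\right) - 22245 = \left(4884 + 5319\right) - 22245 = 10203 - 22245 = -12042$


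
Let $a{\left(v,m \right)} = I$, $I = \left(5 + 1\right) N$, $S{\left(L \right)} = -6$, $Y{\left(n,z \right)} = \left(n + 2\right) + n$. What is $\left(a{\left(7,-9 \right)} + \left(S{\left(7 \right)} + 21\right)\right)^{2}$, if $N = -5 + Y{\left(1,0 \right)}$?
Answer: $81$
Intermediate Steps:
$Y{\left(n,z \right)} = 2 + 2 n$ ($Y{\left(n,z \right)} = \left(2 + n\right) + n = 2 + 2 n$)
$N = -1$ ($N = -5 + \left(2 + 2 \cdot 1\right) = -5 + \left(2 + 2\right) = -5 + 4 = -1$)
$I = -6$ ($I = \left(5 + 1\right) \left(-1\right) = 6 \left(-1\right) = -6$)
$a{\left(v,m \right)} = -6$
$\left(a{\left(7,-9 \right)} + \left(S{\left(7 \right)} + 21\right)\right)^{2} = \left(-6 + \left(-6 + 21\right)\right)^{2} = \left(-6 + 15\right)^{2} = 9^{2} = 81$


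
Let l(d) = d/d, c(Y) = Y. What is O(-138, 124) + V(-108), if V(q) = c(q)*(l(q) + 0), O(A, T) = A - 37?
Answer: -283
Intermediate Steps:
O(A, T) = -37 + A
l(d) = 1
V(q) = q (V(q) = q*(1 + 0) = q*1 = q)
O(-138, 124) + V(-108) = (-37 - 138) - 108 = -175 - 108 = -283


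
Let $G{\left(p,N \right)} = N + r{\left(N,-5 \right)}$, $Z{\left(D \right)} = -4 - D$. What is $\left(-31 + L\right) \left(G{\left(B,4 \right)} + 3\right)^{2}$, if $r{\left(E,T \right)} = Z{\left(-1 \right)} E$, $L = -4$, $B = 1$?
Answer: $-875$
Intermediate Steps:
$r{\left(E,T \right)} = - 3 E$ ($r{\left(E,T \right)} = \left(-4 - -1\right) E = \left(-4 + 1\right) E = - 3 E$)
$G{\left(p,N \right)} = - 2 N$ ($G{\left(p,N \right)} = N - 3 N = - 2 N$)
$\left(-31 + L\right) \left(G{\left(B,4 \right)} + 3\right)^{2} = \left(-31 - 4\right) \left(\left(-2\right) 4 + 3\right)^{2} = - 35 \left(-8 + 3\right)^{2} = - 35 \left(-5\right)^{2} = \left(-35\right) 25 = -875$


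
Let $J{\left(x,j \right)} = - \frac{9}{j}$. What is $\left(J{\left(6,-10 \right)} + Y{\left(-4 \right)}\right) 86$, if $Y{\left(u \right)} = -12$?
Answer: $- \frac{4773}{5} \approx -954.6$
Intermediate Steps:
$\left(J{\left(6,-10 \right)} + Y{\left(-4 \right)}\right) 86 = \left(- \frac{9}{-10} - 12\right) 86 = \left(\left(-9\right) \left(- \frac{1}{10}\right) - 12\right) 86 = \left(\frac{9}{10} - 12\right) 86 = \left(- \frac{111}{10}\right) 86 = - \frac{4773}{5}$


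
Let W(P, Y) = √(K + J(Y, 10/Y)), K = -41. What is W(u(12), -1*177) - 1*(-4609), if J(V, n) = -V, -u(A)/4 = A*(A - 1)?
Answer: 4609 + 2*√34 ≈ 4620.7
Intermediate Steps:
u(A) = -4*A*(-1 + A) (u(A) = -4*A*(A - 1) = -4*A*(-1 + A))
W(P, Y) = √(-41 - Y)
W(u(12), -1*177) - 1*(-4609) = √(-41 - (-1)*177) - 1*(-4609) = √(-41 - 1*(-177)) + 4609 = √(-41 + 177) + 4609 = √136 + 4609 = 2*√34 + 4609 = 4609 + 2*√34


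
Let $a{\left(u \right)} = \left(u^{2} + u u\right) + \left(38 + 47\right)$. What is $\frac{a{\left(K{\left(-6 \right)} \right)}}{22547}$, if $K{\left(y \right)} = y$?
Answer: $\frac{157}{22547} \approx 0.0069632$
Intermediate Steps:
$a{\left(u \right)} = 85 + 2 u^{2}$ ($a{\left(u \right)} = \left(u^{2} + u^{2}\right) + 85 = 2 u^{2} + 85 = 85 + 2 u^{2}$)
$\frac{a{\left(K{\left(-6 \right)} \right)}}{22547} = \frac{85 + 2 \left(-6\right)^{2}}{22547} = \left(85 + 2 \cdot 36\right) \frac{1}{22547} = \left(85 + 72\right) \frac{1}{22547} = 157 \cdot \frac{1}{22547} = \frac{157}{22547}$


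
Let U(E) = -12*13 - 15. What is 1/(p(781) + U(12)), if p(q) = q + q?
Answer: 1/1391 ≈ 0.00071891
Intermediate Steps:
p(q) = 2*q
U(E) = -171 (U(E) = -156 - 15 = -171)
1/(p(781) + U(12)) = 1/(2*781 - 171) = 1/(1562 - 171) = 1/1391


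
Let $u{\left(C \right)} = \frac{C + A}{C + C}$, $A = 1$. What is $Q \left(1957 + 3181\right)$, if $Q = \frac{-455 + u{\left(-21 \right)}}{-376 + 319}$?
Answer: $\frac{7006030}{171} \approx 40971.0$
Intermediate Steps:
$u{\left(C \right)} = \frac{1 + C}{2 C}$ ($u{\left(C \right)} = \frac{C + 1}{C + C} = \frac{1 + C}{2 C}$)
$Q = \frac{9545}{1197}$ ($Q = \frac{-455 + \frac{1 - 21}{2 \left(-21\right)}}{-376 + 319} = \frac{-455 + \frac{1}{2} \left(- \frac{1}{21}\right) \left(-20\right)}{-57} = \left(-455 + \frac{10}{21}\right) \left(- \frac{1}{57}\right) = \left(- \frac{9545}{21}\right) \left(- \frac{1}{57}\right) = \frac{9545}{1197} \approx 7.9741$)
$Q \left(1957 + 3181\right) = \frac{9545 \left(1957 + 3181\right)}{1197} = \frac{9545}{1197} \cdot 5138 = \frac{7006030}{171}$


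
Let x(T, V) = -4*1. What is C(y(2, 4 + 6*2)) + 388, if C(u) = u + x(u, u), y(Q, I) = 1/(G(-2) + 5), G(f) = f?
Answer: 1153/3 ≈ 384.33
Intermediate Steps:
x(T, V) = -4
y(Q, I) = ⅓ (y(Q, I) = 1/(-2 + 5) = 1/3 = ⅓)
C(u) = -4 + u (C(u) = u - 4 = -4 + u)
C(y(2, 4 + 6*2)) + 388 = (-4 + ⅓) + 388 = -11/3 + 388 = 1153/3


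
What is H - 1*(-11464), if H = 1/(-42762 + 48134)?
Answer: 61584609/5372 ≈ 11464.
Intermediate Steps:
H = 1/5372 ≈ 0.00018615
H - 1*(-11464) = 1/5372 - 1*(-11464) = 1/5372 + 11464 = 61584609/5372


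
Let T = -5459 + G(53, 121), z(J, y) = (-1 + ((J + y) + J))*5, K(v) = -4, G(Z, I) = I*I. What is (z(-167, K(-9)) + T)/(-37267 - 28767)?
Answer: -7487/66034 ≈ -0.11338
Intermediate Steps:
G(Z, I) = I²
z(J, y) = -5 + 5*y + 10*J (z(J, y) = (-1 + (y + 2*J))*5 = (-1 + y + 2*J)*5 = -5 + 5*y + 10*J)
T = 9182 (T = -5459 + 121² = -5459 + 14641 = 9182)
(z(-167, K(-9)) + T)/(-37267 - 28767) = ((-5 + 5*(-4) + 10*(-167)) + 9182)/(-37267 - 28767) = ((-5 - 20 - 1670) + 9182)/(-66034) = (-1695 + 9182)*(-1/66034) = 7487*(-1/66034) = -7487/66034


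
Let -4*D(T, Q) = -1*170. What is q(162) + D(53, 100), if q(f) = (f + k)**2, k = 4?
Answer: 55197/2 ≈ 27599.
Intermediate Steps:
D(T, Q) = 85/2 (D(T, Q) = -(-1)*170/4 = -1/4*(-170) = 85/2)
q(f) = (4 + f)**2 (q(f) = (f + 4)**2 = (4 + f)**2)
q(162) + D(53, 100) = (4 + 162)**2 + 85/2 = 166**2 + 85/2 = 27556 + 85/2 = 55197/2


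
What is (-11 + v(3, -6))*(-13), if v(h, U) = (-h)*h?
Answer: 260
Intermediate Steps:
v(h, U) = -h**2
(-11 + v(3, -6))*(-13) = (-11 - 1*3**2)*(-13) = (-11 - 1*9)*(-13) = (-11 - 9)*(-13) = -20*(-13) = 260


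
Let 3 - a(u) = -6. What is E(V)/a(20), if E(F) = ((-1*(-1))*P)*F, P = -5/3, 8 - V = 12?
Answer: 20/27 ≈ 0.74074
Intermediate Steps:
V = -4 (V = 8 - 1*12 = 8 - 12 = -4)
P = -5/3 (P = -5*⅓ = -5/3 ≈ -1.6667)
a(u) = 9 (a(u) = 3 - 1*(-6) = 3 + 6 = 9)
E(F) = -5*F/3 (E(F) = (-1*(-1)*(-5/3))*F = (1*(-5/3))*F = -5*F/3)
E(V)/a(20) = -5/3*(-4)/9 = (20/3)*(⅑) = 20/27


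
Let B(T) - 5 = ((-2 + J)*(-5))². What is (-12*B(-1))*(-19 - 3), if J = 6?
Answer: 106920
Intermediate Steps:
B(T) = 405 (B(T) = 5 + ((-2 + 6)*(-5))² = 5 + (4*(-5))² = 5 + (-20)² = 5 + 400 = 405)
(-12*B(-1))*(-19 - 3) = (-12*405)*(-19 - 3) = -4860*(-22) = 106920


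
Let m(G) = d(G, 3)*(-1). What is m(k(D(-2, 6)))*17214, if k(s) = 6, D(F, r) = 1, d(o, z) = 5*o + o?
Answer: -619704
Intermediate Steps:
d(o, z) = 6*o
m(G) = -6*G (m(G) = (6*G)*(-1) = -6*G)
m(k(D(-2, 6)))*17214 = -6*6*17214 = -36*17214 = -619704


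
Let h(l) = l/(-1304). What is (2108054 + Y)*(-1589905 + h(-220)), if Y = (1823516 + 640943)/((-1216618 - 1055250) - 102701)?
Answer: -2594508158466584146325/774109494 ≈ -3.3516e+12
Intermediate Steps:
Y = -2464459/2374569 (Y = 2464459/(-2271868 - 102701) = 2464459/(-2374569) = 2464459*(-1/2374569) = -2464459/2374569 ≈ -1.0379)
h(l) = -l/1304 (h(l) = l*(-1/1304) = -l/1304)
(2108054 + Y)*(-1589905 + h(-220)) = (2108054 - 2464459/2374569)*(-1589905 - 1/1304*(-220)) = 5005717214267*(-1589905 + 55/326)/2374569 = (5005717214267/2374569)*(-518308975/326) = -2594508158466584146325/774109494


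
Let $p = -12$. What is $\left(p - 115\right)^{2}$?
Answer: $16129$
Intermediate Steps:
$\left(p - 115\right)^{2} = \left(-12 - 115\right)^{2} = \left(-127\right)^{2} = 16129$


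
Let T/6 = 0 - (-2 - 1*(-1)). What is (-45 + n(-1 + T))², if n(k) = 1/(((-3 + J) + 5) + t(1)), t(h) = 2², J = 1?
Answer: 98596/49 ≈ 2012.2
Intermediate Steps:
t(h) = 4
T = 6 (T = 6*(0 - (-2 - 1*(-1))) = 6*(0 - (-2 + 1)) = 6*(0 - 1*(-1)) = 6*(0 + 1) = 6*1 = 6)
n(k) = ⅐ (n(k) = 1/(((-3 + 1) + 5) + 4) = 1/((-2 + 5) + 4) = 1/(3 + 4) = 1/7 = ⅐)
(-45 + n(-1 + T))² = (-45 + ⅐)² = (-314/7)² = 98596/49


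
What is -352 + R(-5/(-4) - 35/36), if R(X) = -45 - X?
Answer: -7151/18 ≈ -397.28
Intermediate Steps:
-352 + R(-5/(-4) - 35/36) = -352 + (-45 - (-5/(-4) - 35/36)) = -352 + (-45 - (-5*(-¼) - 35*1/36)) = -352 + (-45 - (5/4 - 35/36)) = -352 + (-45 - 1*5/18) = -352 + (-45 - 5/18) = -352 - 815/18 = -7151/18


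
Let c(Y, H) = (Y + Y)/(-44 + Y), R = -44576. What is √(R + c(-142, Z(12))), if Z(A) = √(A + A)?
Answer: I*√385524618/93 ≈ 211.13*I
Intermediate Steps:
Z(A) = √2*√A (Z(A) = √(2*A) = √2*√A)
c(Y, H) = 2*Y/(-44 + Y) (c(Y, H) = (2*Y)/(-44 + Y) = 2*Y/(-44 + Y))
√(R + c(-142, Z(12))) = √(-44576 + 2*(-142)/(-44 - 142)) = √(-44576 + 2*(-142)/(-186)) = √(-44576 + 2*(-142)*(-1/186)) = √(-44576 + 142/93) = √(-4145426/93) = I*√385524618/93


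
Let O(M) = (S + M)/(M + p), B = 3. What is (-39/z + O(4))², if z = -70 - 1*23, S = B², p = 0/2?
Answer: 207025/15376 ≈ 13.464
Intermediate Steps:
p = 0 (p = 0*(½) = 0)
S = 9 (S = 3² = 9)
z = -93 (z = -70 - 23 = -93)
O(M) = (9 + M)/M (O(M) = (9 + M)/(M + 0) = (9 + M)/M)
(-39/z + O(4))² = (-39/(-93) + (9 + 4)/4)² = (-39*(-1/93) + (¼)*13)² = (13/31 + 13/4)² = (455/124)² = 207025/15376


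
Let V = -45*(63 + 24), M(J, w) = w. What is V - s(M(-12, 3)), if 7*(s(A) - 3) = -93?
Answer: -27333/7 ≈ -3904.7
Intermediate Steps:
s(A) = -72/7 (s(A) = 3 + (⅐)*(-93) = 3 - 93/7 = -72/7)
V = -3915 (V = -45*87 = -3915)
V - s(M(-12, 3)) = -3915 - 1*(-72/7) = -3915 + 72/7 = -27333/7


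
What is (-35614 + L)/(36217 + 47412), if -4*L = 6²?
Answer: -5089/11947 ≈ -0.42596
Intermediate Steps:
L = -9 (L = -¼*6² = -¼*36 = -9)
(-35614 + L)/(36217 + 47412) = (-35614 - 9)/(36217 + 47412) = -35623/83629 = -35623*1/83629 = -5089/11947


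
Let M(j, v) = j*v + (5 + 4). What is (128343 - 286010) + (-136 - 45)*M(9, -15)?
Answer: -134861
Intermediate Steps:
M(j, v) = 9 + j*v (M(j, v) = j*v + 9 = 9 + j*v)
(128343 - 286010) + (-136 - 45)*M(9, -15) = (128343 - 286010) + (-136 - 45)*(9 + 9*(-15)) = -157667 - 181*(9 - 135) = -157667 - 181*(-126) = -157667 + 22806 = -134861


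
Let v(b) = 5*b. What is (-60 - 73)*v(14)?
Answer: -9310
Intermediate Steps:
(-60 - 73)*v(14) = (-60 - 73)*(5*14) = -133*70 = -9310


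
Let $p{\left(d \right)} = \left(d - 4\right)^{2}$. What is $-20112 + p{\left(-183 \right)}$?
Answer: $14857$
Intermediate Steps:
$p{\left(d \right)} = \left(-4 + d\right)^{2}$
$-20112 + p{\left(-183 \right)} = -20112 + \left(-4 - 183\right)^{2} = -20112 + \left(-187\right)^{2} = -20112 + 34969 = 14857$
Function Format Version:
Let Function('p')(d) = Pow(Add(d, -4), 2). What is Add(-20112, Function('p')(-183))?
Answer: 14857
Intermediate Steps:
Function('p')(d) = Pow(Add(-4, d), 2)
Add(-20112, Function('p')(-183)) = Add(-20112, Pow(Add(-4, -183), 2)) = Add(-20112, Pow(-187, 2)) = Add(-20112, 34969) = 14857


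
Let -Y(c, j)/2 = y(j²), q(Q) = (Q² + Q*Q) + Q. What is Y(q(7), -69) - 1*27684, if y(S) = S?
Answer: -37206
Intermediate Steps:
q(Q) = Q + 2*Q² (q(Q) = (Q² + Q²) + Q = 2*Q² + Q = Q + 2*Q²)
Y(c, j) = -2*j²
Y(q(7), -69) - 1*27684 = -2*(-69)² - 1*27684 = -2*4761 - 27684 = -9522 - 27684 = -37206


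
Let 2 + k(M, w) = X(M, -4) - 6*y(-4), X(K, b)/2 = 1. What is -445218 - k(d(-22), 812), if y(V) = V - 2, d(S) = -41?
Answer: -445254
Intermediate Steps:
y(V) = -2 + V
X(K, b) = 2 (X(K, b) = 2*1 = 2)
k(M, w) = 36 (k(M, w) = -2 + (2 - 6*(-2 - 4)) = -2 + (2 - 6*(-6)) = -2 + (2 + 36) = -2 + 38 = 36)
-445218 - k(d(-22), 812) = -445218 - 1*36 = -445218 - 36 = -445254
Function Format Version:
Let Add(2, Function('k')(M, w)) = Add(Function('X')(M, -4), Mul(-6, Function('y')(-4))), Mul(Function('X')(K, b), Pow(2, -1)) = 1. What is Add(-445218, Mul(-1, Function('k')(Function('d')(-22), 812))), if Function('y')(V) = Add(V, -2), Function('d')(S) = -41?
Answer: -445254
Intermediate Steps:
Function('y')(V) = Add(-2, V)
Function('X')(K, b) = 2 (Function('X')(K, b) = Mul(2, 1) = 2)
Function('k')(M, w) = 36 (Function('k')(M, w) = Add(-2, Add(2, Mul(-6, Add(-2, -4)))) = Add(-2, Add(2, Mul(-6, -6))) = Add(-2, Add(2, 36)) = Add(-2, 38) = 36)
Add(-445218, Mul(-1, Function('k')(Function('d')(-22), 812))) = Add(-445218, Mul(-1, 36)) = Add(-445218, -36) = -445254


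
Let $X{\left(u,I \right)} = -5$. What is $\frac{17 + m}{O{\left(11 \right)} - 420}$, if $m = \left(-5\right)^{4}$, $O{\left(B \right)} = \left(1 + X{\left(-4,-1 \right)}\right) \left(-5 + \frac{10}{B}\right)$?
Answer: $- \frac{1177}{740} \approx -1.5905$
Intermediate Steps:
$O{\left(B \right)} = 20 - \frac{40}{B}$ ($O{\left(B \right)} = \left(1 - 5\right) \left(-5 + \frac{10}{B}\right) = - 4 \left(-5 + \frac{10}{B}\right) = 20 - \frac{40}{B}$)
$m = 625$
$\frac{17 + m}{O{\left(11 \right)} - 420} = \frac{17 + 625}{\left(20 - \frac{40}{11}\right) - 420} = \frac{642}{\left(20 - \frac{40}{11}\right) - 420} = \frac{642}{\frac{180}{11} - 420} = \frac{642}{- \frac{4440}{11}} = 642 \left(- \frac{11}{4440}\right) = - \frac{1177}{740}$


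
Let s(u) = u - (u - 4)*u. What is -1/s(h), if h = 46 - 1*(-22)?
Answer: 1/4284 ≈ 0.00023343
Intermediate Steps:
h = 68 (h = 46 + 22 = 68)
s(u) = u - u*(-4 + u) (s(u) = u - (-4 + u)*u = u - u*(-4 + u))
-1/s(h) = -1/(68*(5 - 1*68)) = -1/(68*(5 - 68)) = -1/(68*(-63)) = -1/(-4284) = -1*(-1/4284) = 1/4284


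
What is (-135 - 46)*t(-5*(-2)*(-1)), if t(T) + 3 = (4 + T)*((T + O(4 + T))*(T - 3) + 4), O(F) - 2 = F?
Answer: 202539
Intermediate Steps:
O(F) = 2 + F
t(T) = -3 + (4 + T)*(4 + (-3 + T)*(6 + 2*T)) (t(T) = -3 + (4 + T)*((T + (2 + (4 + T)))*(T - 3) + 4) = -3 + (4 + T)*((T + (6 + T))*(-3 + T) + 4) = -3 + (4 + T)*((6 + 2*T)*(-3 + T) + 4) = -3 + (4 + T)*((-3 + T)*(6 + 2*T) + 4) = -3 + (4 + T)*(4 + (-3 + T)*(6 + 2*T)))
(-135 - 46)*t(-5*(-2)*(-1)) = (-135 - 46)*(-59 - 14*(-5*(-2))*(-1) + 2*(-5*(-2)*(-1))³ + 8*(-5*(-2)*(-1))²) = -181*(-59 - 140*(-1) + 2*(10*(-1))³ + 8*(10*(-1))²) = -181*(-59 - 14*(-10) + 2*(-10)³ + 8*(-10)²) = -181*(-59 + 140 + 2*(-1000) + 8*100) = -181*(-59 + 140 - 2000 + 800) = -181*(-1119) = 202539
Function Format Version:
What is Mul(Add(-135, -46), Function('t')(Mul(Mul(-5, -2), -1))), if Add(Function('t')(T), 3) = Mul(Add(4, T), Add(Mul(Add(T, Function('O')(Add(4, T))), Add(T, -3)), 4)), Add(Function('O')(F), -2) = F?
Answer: 202539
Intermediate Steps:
Function('O')(F) = Add(2, F)
Function('t')(T) = Add(-3, Mul(Add(4, T), Add(4, Mul(Add(-3, T), Add(6, Mul(2, T)))))) (Function('t')(T) = Add(-3, Mul(Add(4, T), Add(Mul(Add(T, Add(2, Add(4, T))), Add(T, -3)), 4))) = Add(-3, Mul(Add(4, T), Add(Mul(Add(T, Add(6, T)), Add(-3, T)), 4))) = Add(-3, Mul(Add(4, T), Add(Mul(Add(6, Mul(2, T)), Add(-3, T)), 4))) = Add(-3, Mul(Add(4, T), Add(Mul(Add(-3, T), Add(6, Mul(2, T))), 4))) = Add(-3, Mul(Add(4, T), Add(4, Mul(Add(-3, T), Add(6, Mul(2, T)))))))
Mul(Add(-135, -46), Function('t')(Mul(Mul(-5, -2), -1))) = Mul(Add(-135, -46), Add(-59, Mul(-14, Mul(Mul(-5, -2), -1)), Mul(2, Pow(Mul(Mul(-5, -2), -1), 3)), Mul(8, Pow(Mul(Mul(-5, -2), -1), 2)))) = Mul(-181, Add(-59, Mul(-14, Mul(10, -1)), Mul(2, Pow(Mul(10, -1), 3)), Mul(8, Pow(Mul(10, -1), 2)))) = Mul(-181, Add(-59, Mul(-14, -10), Mul(2, Pow(-10, 3)), Mul(8, Pow(-10, 2)))) = Mul(-181, Add(-59, 140, Mul(2, -1000), Mul(8, 100))) = Mul(-181, Add(-59, 140, -2000, 800)) = Mul(-181, -1119) = 202539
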